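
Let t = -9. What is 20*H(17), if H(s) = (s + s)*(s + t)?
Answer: 5440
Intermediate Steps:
H(s) = 2*s*(-9 + s) (H(s) = (s + s)*(s - 9) = (2*s)*(-9 + s) = 2*s*(-9 + s))
20*H(17) = 20*(2*17*(-9 + 17)) = 20*(2*17*8) = 20*272 = 5440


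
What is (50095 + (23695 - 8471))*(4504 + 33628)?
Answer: 2490744108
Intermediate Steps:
(50095 + (23695 - 8471))*(4504 + 33628) = (50095 + 15224)*38132 = 65319*38132 = 2490744108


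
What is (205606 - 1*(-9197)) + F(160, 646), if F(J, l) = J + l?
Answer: 215609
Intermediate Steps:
(205606 - 1*(-9197)) + F(160, 646) = (205606 - 1*(-9197)) + (160 + 646) = (205606 + 9197) + 806 = 214803 + 806 = 215609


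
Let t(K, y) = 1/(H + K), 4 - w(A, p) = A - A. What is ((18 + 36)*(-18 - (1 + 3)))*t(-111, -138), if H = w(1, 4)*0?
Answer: 396/37 ≈ 10.703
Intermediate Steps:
w(A, p) = 4 (w(A, p) = 4 - (A - A) = 4 - 1*0 = 4 + 0 = 4)
H = 0 (H = 4*0 = 0)
t(K, y) = 1/K (t(K, y) = 1/(0 + K) = 1/K)
((18 + 36)*(-18 - (1 + 3)))*t(-111, -138) = ((18 + 36)*(-18 - (1 + 3)))/(-111) = (54*(-18 - 1*4))*(-1/111) = (54*(-18 - 4))*(-1/111) = (54*(-22))*(-1/111) = -1188*(-1/111) = 396/37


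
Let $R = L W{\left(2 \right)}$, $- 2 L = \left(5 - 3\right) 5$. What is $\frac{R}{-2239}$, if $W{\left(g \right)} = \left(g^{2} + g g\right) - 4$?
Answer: $\frac{20}{2239} \approx 0.0089326$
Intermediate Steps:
$L = -5$ ($L = - \frac{\left(5 - 3\right) 5}{2} = - \frac{2 \cdot 5}{2} = \left(- \frac{1}{2}\right) 10 = -5$)
$W{\left(g \right)} = -4 + 2 g^{2}$ ($W{\left(g \right)} = \left(g^{2} + g^{2}\right) - 4 = 2 g^{2} - 4 = -4 + 2 g^{2}$)
$R = -20$ ($R = - 5 \left(-4 + 2 \cdot 2^{2}\right) = - 5 \left(-4 + 2 \cdot 4\right) = - 5 \left(-4 + 8\right) = \left(-5\right) 4 = -20$)
$\frac{R}{-2239} = - \frac{20}{-2239} = \left(-20\right) \left(- \frac{1}{2239}\right) = \frac{20}{2239}$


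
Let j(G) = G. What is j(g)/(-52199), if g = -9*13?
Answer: 117/52199 ≈ 0.0022414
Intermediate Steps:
g = -117
j(g)/(-52199) = -117/(-52199) = -117*(-1/52199) = 117/52199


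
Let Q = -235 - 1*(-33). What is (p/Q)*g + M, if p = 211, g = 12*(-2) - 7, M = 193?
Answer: 45527/202 ≈ 225.38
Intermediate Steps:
g = -31 (g = -24 - 7 = -31)
Q = -202 (Q = -235 + 33 = -202)
(p/Q)*g + M = (211/(-202))*(-31) + 193 = (211*(-1/202))*(-31) + 193 = -211/202*(-31) + 193 = 6541/202 + 193 = 45527/202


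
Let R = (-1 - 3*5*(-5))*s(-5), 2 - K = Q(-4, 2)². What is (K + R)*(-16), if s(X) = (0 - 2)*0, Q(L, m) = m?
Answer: 32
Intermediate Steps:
s(X) = 0 (s(X) = -2*0 = 0)
K = -2 (K = 2 - 1*2² = 2 - 1*4 = 2 - 4 = -2)
R = 0 (R = (-1 - 3*5*(-5))*0 = (-1 - 15*(-5))*0 = (-1 + 75)*0 = 74*0 = 0)
(K + R)*(-16) = (-2 + 0)*(-16) = -2*(-16) = 32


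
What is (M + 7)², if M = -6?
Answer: 1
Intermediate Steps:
(M + 7)² = (-6 + 7)² = 1² = 1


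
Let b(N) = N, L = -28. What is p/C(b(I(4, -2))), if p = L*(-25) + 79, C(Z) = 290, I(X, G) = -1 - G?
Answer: 779/290 ≈ 2.6862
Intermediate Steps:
p = 779 (p = -28*(-25) + 79 = 700 + 79 = 779)
p/C(b(I(4, -2))) = 779/290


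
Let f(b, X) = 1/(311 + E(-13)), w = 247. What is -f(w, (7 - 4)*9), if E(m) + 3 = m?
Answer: -1/295 ≈ -0.0033898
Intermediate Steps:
E(m) = -3 + m
f(b, X) = 1/295 (f(b, X) = 1/(311 + (-3 - 13)) = 1/(311 - 16) = 1/295)
-f(w, (7 - 4)*9) = -1*1/295 = -1/295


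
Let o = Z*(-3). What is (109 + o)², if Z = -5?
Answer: 15376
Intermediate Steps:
o = 15 (o = -5*(-3) = 15)
(109 + o)² = (109 + 15)² = 124² = 15376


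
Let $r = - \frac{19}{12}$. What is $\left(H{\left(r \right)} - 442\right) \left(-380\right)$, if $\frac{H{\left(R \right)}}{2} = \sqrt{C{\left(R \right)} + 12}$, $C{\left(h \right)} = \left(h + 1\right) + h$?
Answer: $167960 - \frac{380 \sqrt{354}}{3} \approx 1.6558 \cdot 10^{5}$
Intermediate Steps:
$C{\left(h \right)} = 1 + 2 h$ ($C{\left(h \right)} = \left(1 + h\right) + h = 1 + 2 h$)
$r = - \frac{19}{12}$ ($r = \left(-19\right) \frac{1}{12} = - \frac{19}{12} \approx -1.5833$)
$H{\left(R \right)} = 2 \sqrt{13 + 2 R}$ ($H{\left(R \right)} = 2 \sqrt{\left(1 + 2 R\right) + 12} = 2 \sqrt{13 + 2 R}$)
$\left(H{\left(r \right)} - 442\right) \left(-380\right) = \left(2 \sqrt{13 + 2 \left(- \frac{19}{12}\right)} - 442\right) \left(-380\right) = \left(2 \sqrt{13 - \frac{19}{6}} - 442\right) \left(-380\right) = \left(2 \sqrt{\frac{59}{6}} - 442\right) \left(-380\right) = \left(2 \frac{\sqrt{354}}{6} - 442\right) \left(-380\right) = \left(\frac{\sqrt{354}}{3} - 442\right) \left(-380\right) = \left(-442 + \frac{\sqrt{354}}{3}\right) \left(-380\right) = 167960 - \frac{380 \sqrt{354}}{3}$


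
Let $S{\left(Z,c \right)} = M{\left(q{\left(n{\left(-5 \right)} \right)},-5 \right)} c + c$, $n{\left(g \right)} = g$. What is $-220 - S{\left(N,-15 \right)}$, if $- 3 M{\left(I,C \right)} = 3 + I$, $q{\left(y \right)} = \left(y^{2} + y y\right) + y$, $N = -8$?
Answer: $-445$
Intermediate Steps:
$q{\left(y \right)} = y + 2 y^{2}$ ($q{\left(y \right)} = \left(y^{2} + y^{2}\right) + y = 2 y^{2} + y = y + 2 y^{2}$)
$M{\left(I,C \right)} = -1 - \frac{I}{3}$ ($M{\left(I,C \right)} = - \frac{3 + I}{3} = -1 - \frac{I}{3}$)
$S{\left(Z,c \right)} = - 15 c$ ($S{\left(Z,c \right)} = \left(-1 - \frac{\left(-5\right) \left(1 + 2 \left(-5\right)\right)}{3}\right) c + c = \left(-1 - \frac{\left(-5\right) \left(1 - 10\right)}{3}\right) c + c = \left(-1 - \frac{\left(-5\right) \left(-9\right)}{3}\right) c + c = \left(-1 - 15\right) c + c = - 16 c + c = - 15 c$)
$-220 - S{\left(N,-15 \right)} = -220 - \left(-15\right) \left(-15\right) = -220 - 225 = -445$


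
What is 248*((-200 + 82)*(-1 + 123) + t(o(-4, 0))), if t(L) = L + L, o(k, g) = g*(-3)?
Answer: -3570208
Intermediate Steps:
o(k, g) = -3*g
t(L) = 2*L
248*((-200 + 82)*(-1 + 123) + t(o(-4, 0))) = 248*((-200 + 82)*(-1 + 123) + 2*(-3*0)) = 248*(-118*122 + 2*0) = 248*(-14396 + 0) = 248*(-14396) = -3570208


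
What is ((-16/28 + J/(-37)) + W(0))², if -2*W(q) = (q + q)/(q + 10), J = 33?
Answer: 143641/67081 ≈ 2.1413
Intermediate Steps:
W(q) = -q/(10 + q) (W(q) = -(q + q)/(2*(q + 10)) = -2*q/(2*(10 + q)) = -q/(10 + q))
((-16/28 + J/(-37)) + W(0))² = ((-16/28 + 33/(-37)) - 1*0/(10 + 0))² = ((-16*1/28 + 33*(-1/37)) - 1*0/10)² = ((-4/7 - 33/37) - 1*0*⅒)² = (-379/259 + 0)² = (-379/259)² = 143641/67081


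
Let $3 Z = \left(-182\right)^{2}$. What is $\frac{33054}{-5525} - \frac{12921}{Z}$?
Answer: $- \frac{100695867}{14077700} \approx -7.1529$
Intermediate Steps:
$Z = \frac{33124}{3}$ ($Z = \frac{\left(-182\right)^{2}}{3} = \frac{1}{3} \cdot 33124 = \frac{33124}{3} \approx 11041.0$)
$\frac{33054}{-5525} - \frac{12921}{Z} = \frac{33054}{-5525} - \frac{12921}{\frac{33124}{3}} = 33054 \left(- \frac{1}{5525}\right) - \frac{38763}{33124} = - \frac{33054}{5525} - \frac{38763}{33124} = - \frac{100695867}{14077700}$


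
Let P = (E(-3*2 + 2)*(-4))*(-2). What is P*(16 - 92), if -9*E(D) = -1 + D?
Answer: -3040/9 ≈ -337.78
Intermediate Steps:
E(D) = 1/9 - D/9 (E(D) = -(-1 + D)/9 = 1/9 - D/9)
P = 40/9 (P = ((1/9 - (-3*2 + 2)/9)*(-4))*(-2) = ((1/9 - (-6 + 2)/9)*(-4))*(-2) = ((1/9 - 1/9*(-4))*(-4))*(-2) = ((1/9 + 4/9)*(-4))*(-2) = ((5/9)*(-4))*(-2) = -20/9*(-2) = 40/9 ≈ 4.4444)
P*(16 - 92) = 40*(16 - 92)/9 = (40/9)*(-76) = -3040/9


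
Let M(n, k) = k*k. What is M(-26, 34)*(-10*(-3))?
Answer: 34680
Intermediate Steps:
M(n, k) = k**2
M(-26, 34)*(-10*(-3)) = 34**2*(-10*(-3)) = 1156*30 = 34680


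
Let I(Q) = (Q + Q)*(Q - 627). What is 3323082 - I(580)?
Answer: 3377602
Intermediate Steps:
I(Q) = 2*Q*(-627 + Q) (I(Q) = (2*Q)*(-627 + Q) = 2*Q*(-627 + Q))
3323082 - I(580) = 3323082 - 2*580*(-627 + 580) = 3323082 - 2*580*(-47) = 3323082 - 1*(-54520) = 3323082 + 54520 = 3377602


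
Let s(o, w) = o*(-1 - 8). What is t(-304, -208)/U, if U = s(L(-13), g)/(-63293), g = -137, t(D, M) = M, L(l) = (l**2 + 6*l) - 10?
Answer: -13164944/729 ≈ -18059.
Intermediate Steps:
L(l) = -10 + l**2 + 6*l
s(o, w) = -9*o (s(o, w) = o*(-9) = -9*o)
U = 729/63293 (U = -9*(-10 + (-13)**2 + 6*(-13))/(-63293) = -9*(-10 + 169 - 78)*(-1/63293) = -9*81*(-1/63293) = -729*(-1/63293) = 729/63293 ≈ 0.011518)
t(-304, -208)/U = -208/729/63293 = -208*63293/729 = -13164944/729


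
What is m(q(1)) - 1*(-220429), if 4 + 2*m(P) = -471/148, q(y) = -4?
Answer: 65245921/296 ≈ 2.2043e+5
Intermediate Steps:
m(P) = -1063/296 (m(P) = -2 + (-471/148)/2 = -2 + (-471*1/148)/2 = -2 + (½)*(-471/148) = -2 - 471/296 = -1063/296)
m(q(1)) - 1*(-220429) = -1063/296 - 1*(-220429) = -1063/296 + 220429 = 65245921/296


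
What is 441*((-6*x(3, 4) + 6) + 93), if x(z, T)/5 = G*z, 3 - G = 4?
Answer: 83349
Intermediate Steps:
G = -1 (G = 3 - 1*4 = 3 - 4 = -1)
x(z, T) = -5*z (x(z, T) = 5*(-z) = -5*z)
441*((-6*x(3, 4) + 6) + 93) = 441*((-(-30)*3 + 6) + 93) = 441*((-6*(-15) + 6) + 93) = 441*((90 + 6) + 93) = 441*(96 + 93) = 441*189 = 83349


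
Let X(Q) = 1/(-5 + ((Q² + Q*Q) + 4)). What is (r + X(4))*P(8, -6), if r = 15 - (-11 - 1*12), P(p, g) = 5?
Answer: 5895/31 ≈ 190.16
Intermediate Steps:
X(Q) = 1/(-1 + 2*Q²) (X(Q) = 1/(-5 + ((Q² + Q²) + 4)) = 1/(-5 + (2*Q² + 4)) = 1/(-5 + (4 + 2*Q²)) = 1/(-1 + 2*Q²))
r = 38 (r = 15 - (-11 - 12) = 15 - 1*(-23) = 15 + 23 = 38)
(r + X(4))*P(8, -6) = (38 + 1/(-1 + 2*4²))*5 = (38 + 1/(-1 + 2*16))*5 = (38 + 1/(-1 + 32))*5 = (38 + 1/31)*5 = (1179/31)*5 = 5895/31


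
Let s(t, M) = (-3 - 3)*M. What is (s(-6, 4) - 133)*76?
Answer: -11932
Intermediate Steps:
s(t, M) = -6*M
(s(-6, 4) - 133)*76 = (-6*4 - 133)*76 = (-24 - 133)*76 = -157*76 = -11932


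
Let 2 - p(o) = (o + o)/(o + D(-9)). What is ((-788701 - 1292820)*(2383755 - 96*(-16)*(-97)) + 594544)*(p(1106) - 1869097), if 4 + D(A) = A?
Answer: 9503076414622218056013/1093 ≈ 8.6945e+18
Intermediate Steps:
D(A) = -4 + A
p(o) = 2 - 2*o/(-13 + o) (p(o) = 2 - (o + o)/(o + (-4 - 9)) = 2 - 2*o/(o - 13) = 2 - 2*o/(-13 + o))
((-788701 - 1292820)*(2383755 - 96*(-16)*(-97)) + 594544)*(p(1106) - 1869097) = ((-788701 - 1292820)*(2383755 - 96*(-16)*(-97)) + 594544)*(-26/(-13 + 1106) - 1869097) = (-2081521*(2383755 + 1536*(-97)) + 594544)*(-26/1093 - 1869097) = (-2081521*(2383755 - 148992) + 594544)*(-26*1/1093 - 1869097) = (-2081521*2234763 + 594544)*(-26/1093 - 1869097) = (-4651706114523 + 594544)*(-2042923047/1093) = -4651705519979*(-2042923047/1093) = 9503076414622218056013/1093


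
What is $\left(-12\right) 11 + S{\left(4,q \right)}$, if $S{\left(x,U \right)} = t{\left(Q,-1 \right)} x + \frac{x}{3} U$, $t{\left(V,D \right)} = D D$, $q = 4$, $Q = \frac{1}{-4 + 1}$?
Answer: $- \frac{368}{3} \approx -122.67$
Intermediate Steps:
$Q = - \frac{1}{3}$ ($Q = \frac{1}{-3} = - \frac{1}{3} \approx -0.33333$)
$t{\left(V,D \right)} = D^{2}$
$S{\left(x,U \right)} = x + \frac{U x}{3}$ ($S{\left(x,U \right)} = \left(-1\right)^{2} x + \frac{x}{3} U = 1 x + x \frac{1}{3} U = x + \frac{x}{3} U = x + \frac{U x}{3}$)
$\left(-12\right) 11 + S{\left(4,q \right)} = \left(-12\right) 11 + \frac{1}{3} \cdot 4 \left(3 + 4\right) = -132 + \frac{1}{3} \cdot 4 \cdot 7 = -132 + \frac{28}{3} = - \frac{368}{3}$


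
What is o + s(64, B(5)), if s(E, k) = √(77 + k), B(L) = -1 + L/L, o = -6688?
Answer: -6688 + √77 ≈ -6679.2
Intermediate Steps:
B(L) = 0 (B(L) = -1 + 1 = 0)
o + s(64, B(5)) = -6688 + √(77 + 0) = -6688 + √77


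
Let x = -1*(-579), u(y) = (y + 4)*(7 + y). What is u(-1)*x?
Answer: 10422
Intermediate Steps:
u(y) = (4 + y)*(7 + y)
x = 579
u(-1)*x = (28 + (-1)² + 11*(-1))*579 = (28 + 1 - 11)*579 = 18*579 = 10422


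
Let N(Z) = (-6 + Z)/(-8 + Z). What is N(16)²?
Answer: 25/16 ≈ 1.5625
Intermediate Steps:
N(Z) = (-6 + Z)/(-8 + Z)
N(16)² = ((-6 + 16)/(-8 + 16))² = (10/8)² = ((⅛)*10)² = (5/4)² = 25/16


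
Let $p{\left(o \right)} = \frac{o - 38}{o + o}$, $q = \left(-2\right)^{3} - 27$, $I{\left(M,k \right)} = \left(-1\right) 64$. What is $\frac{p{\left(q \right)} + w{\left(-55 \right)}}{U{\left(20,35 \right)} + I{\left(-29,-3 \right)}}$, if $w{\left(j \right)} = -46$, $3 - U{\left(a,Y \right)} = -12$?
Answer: $\frac{3147}{3430} \approx 0.91749$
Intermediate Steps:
$I{\left(M,k \right)} = -64$
$U{\left(a,Y \right)} = 15$ ($U{\left(a,Y \right)} = 3 - -12 = 3 + 12 = 15$)
$q = -35$ ($q = -8 - 27 = -35$)
$p{\left(o \right)} = \frac{-38 + o}{2 o}$
$\frac{p{\left(q \right)} + w{\left(-55 \right)}}{U{\left(20,35 \right)} + I{\left(-29,-3 \right)}} = \frac{\frac{-38 - 35}{2 \left(-35\right)} - 46}{15 - 64} = \frac{\frac{1}{2} \left(- \frac{1}{35}\right) \left(-73\right) - 46}{-49} = \left(\frac{73}{70} - 46\right) \left(- \frac{1}{49}\right) = \left(- \frac{3147}{70}\right) \left(- \frac{1}{49}\right) = \frac{3147}{3430}$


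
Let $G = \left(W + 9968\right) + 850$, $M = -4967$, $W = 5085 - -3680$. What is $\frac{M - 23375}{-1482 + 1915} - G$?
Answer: $- \frac{8507781}{433} \approx -19648.0$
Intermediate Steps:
$W = 8765$ ($W = 5085 + 3680 = 8765$)
$G = 19583$ ($G = \left(8765 + 9968\right) + 850 = 18733 + 850 = 19583$)
$\frac{M - 23375}{-1482 + 1915} - G = \frac{-4967 - 23375}{-1482 + 1915} - 19583 = - \frac{28342}{433} - 19583 = - \frac{8507781}{433}$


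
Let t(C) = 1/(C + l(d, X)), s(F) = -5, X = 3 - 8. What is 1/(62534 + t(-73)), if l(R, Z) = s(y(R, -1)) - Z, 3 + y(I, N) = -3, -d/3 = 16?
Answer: 73/4564981 ≈ 1.5991e-5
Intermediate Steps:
d = -48 (d = -3*16 = -48)
y(I, N) = -6 (y(I, N) = -3 - 3 = -6)
X = -5
l(R, Z) = -5 - Z
t(C) = 1/C (t(C) = 1/(C + (-5 - 1*(-5))) = 1/(C + (-5 + 5)) = 1/(C + 0) = 1/C)
1/(62534 + t(-73)) = 1/(62534 + 1/(-73)) = 1/(62534 - 1/73) = 1/(4564981/73) = 73/4564981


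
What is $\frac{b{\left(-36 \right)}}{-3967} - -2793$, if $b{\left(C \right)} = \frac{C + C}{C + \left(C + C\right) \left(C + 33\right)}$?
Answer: $\frac{55399157}{19835} \approx 2793.0$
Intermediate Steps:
$b{\left(C \right)} = \frac{2 C}{C + 2 C \left(33 + C\right)}$
$\frac{b{\left(-36 \right)}}{-3967} - -2793 = \frac{2 \frac{1}{67 + 2 \left(-36\right)}}{-3967} - -2793 = \frac{2}{67 - 72} \left(- \frac{1}{3967}\right) + 2793 = \frac{2}{-5} \left(- \frac{1}{3967}\right) + 2793 = 2 \left(- \frac{1}{5}\right) \left(- \frac{1}{3967}\right) + 2793 = \left(- \frac{2}{5}\right) \left(- \frac{1}{3967}\right) + 2793 = \frac{2}{19835} + 2793 = \frac{55399157}{19835}$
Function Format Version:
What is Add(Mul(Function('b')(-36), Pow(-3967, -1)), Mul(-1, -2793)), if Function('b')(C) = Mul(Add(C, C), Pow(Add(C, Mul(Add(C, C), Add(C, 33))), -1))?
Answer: Rational(55399157, 19835) ≈ 2793.0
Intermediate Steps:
Function('b')(C) = Mul(2, C, Pow(Add(C, Mul(2, C, Add(33, C))), -1)) (Function('b')(C) = Mul(Mul(2, C), Pow(Add(C, Mul(Mul(2, C), Add(33, C))), -1)) = Mul(Mul(2, C), Pow(Add(C, Mul(2, C, Add(33, C))), -1)) = Mul(2, C, Pow(Add(C, Mul(2, C, Add(33, C))), -1)))
Add(Mul(Function('b')(-36), Pow(-3967, -1)), Mul(-1, -2793)) = Add(Mul(Mul(2, Pow(Add(67, Mul(2, -36)), -1)), Pow(-3967, -1)), Mul(-1, -2793)) = Add(Mul(Mul(2, Pow(Add(67, -72), -1)), Rational(-1, 3967)), 2793) = Add(Mul(Mul(2, Pow(-5, -1)), Rational(-1, 3967)), 2793) = Add(Mul(Mul(2, Rational(-1, 5)), Rational(-1, 3967)), 2793) = Add(Mul(Rational(-2, 5), Rational(-1, 3967)), 2793) = Add(Rational(2, 19835), 2793) = Rational(55399157, 19835)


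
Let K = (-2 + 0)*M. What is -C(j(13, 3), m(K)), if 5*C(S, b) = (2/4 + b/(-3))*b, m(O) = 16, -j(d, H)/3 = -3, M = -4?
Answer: 232/15 ≈ 15.467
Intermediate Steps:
j(d, H) = 9 (j(d, H) = -3*(-3) = 9)
K = 8 (K = (-2 + 0)*(-4) = -2*(-4) = 8)
C(S, b) = b*(½ - b/3)/5 (C(S, b) = ((2/4 + b/(-3))*b)/5 = ((2*(¼) + b*(-⅓))*b)/5 = ((½ - b/3)*b)/5 = (b*(½ - b/3))/5 = b*(½ - b/3)/5)
-C(j(13, 3), m(K)) = -16*(3 - 2*16)/30 = -16*(3 - 32)/30 = -16*(-29)/30 = -1*(-232/15) = 232/15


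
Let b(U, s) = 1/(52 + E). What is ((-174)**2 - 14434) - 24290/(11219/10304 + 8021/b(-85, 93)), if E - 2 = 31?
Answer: 111291761890118/7025123859 ≈ 15842.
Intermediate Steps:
E = 33 (E = 2 + 31 = 33)
b(U, s) = 1/85 (b(U, s) = 1/(52 + 33) = 1/85)
((-174)**2 - 14434) - 24290/(11219/10304 + 8021/b(-85, 93)) = ((-174)**2 - 14434) - 24290/(11219/10304 + 8021/(1/85)) = (30276 - 14434) - 24290/(11219*(1/10304) + 8021*85) = 15842 - 24290/(11219/10304 + 681785) = 15842 - 24290/7025123859/10304 = 15842 - 24290*10304/7025123859 = 15842 - 250284160/7025123859 = 111291761890118/7025123859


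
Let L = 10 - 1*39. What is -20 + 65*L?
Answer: -1905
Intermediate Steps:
L = -29 (L = 10 - 39 = -29)
-20 + 65*L = -20 + 65*(-29) = -20 - 1885 = -1905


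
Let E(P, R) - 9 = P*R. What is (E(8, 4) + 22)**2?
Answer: 3969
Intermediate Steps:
E(P, R) = 9 + P*R
(E(8, 4) + 22)**2 = ((9 + 8*4) + 22)**2 = ((9 + 32) + 22)**2 = (41 + 22)**2 = 63**2 = 3969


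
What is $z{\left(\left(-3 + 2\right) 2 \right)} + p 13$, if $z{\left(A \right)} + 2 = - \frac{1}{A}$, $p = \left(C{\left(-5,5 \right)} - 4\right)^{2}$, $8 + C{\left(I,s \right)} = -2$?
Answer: $\frac{5093}{2} \approx 2546.5$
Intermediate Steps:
$C{\left(I,s \right)} = -10$ ($C{\left(I,s \right)} = -8 - 2 = -10$)
$p = 196$ ($p = \left(-10 - 4\right)^{2} = \left(-14\right)^{2} = 196$)
$z{\left(A \right)} = -2 - \frac{1}{A}$
$z{\left(\left(-3 + 2\right) 2 \right)} + p 13 = \left(-2 - \frac{1}{\left(-3 + 2\right) 2}\right) + 196 \cdot 13 = \left(-2 - \frac{1}{\left(-1\right) 2}\right) + 2548 = \left(-2 - \frac{1}{-2}\right) + 2548 = \left(-2 - - \frac{1}{2}\right) + 2548 = \left(-2 + \frac{1}{2}\right) + 2548 = - \frac{3}{2} + 2548 = \frac{5093}{2}$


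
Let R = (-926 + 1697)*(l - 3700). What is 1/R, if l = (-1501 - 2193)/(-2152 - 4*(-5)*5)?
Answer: -342/975148721 ≈ -3.5072e-7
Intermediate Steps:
l = 1847/1026 (l = -3694/(-2152 + 20*5) = -3694/(-2152 + 100) = -3694/(-2052) = -3694*(-1/2052) = 1847/1026 ≈ 1.8002)
R = -975148721/342 (R = (-926 + 1697)*(1847/1026 - 3700) = 771*(-3794353/1026) = -975148721/342 ≈ -2.8513e+6)
1/R = 1/(-975148721/342) = -342/975148721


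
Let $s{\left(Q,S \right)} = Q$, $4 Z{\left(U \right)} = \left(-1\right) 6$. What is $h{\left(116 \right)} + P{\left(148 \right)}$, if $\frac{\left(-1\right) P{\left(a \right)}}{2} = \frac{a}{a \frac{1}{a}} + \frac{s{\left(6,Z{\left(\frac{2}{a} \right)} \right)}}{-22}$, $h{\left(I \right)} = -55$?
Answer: $- \frac{3855}{11} \approx -350.45$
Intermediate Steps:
$Z{\left(U \right)} = - \frac{3}{2}$ ($Z{\left(U \right)} = \frac{\left(-1\right) 6}{4} = \frac{1}{4} \left(-6\right) = - \frac{3}{2}$)
$P{\left(a \right)} = \frac{6}{11} - 2 a$ ($P{\left(a \right)} = - 2 \left(\frac{a}{a \frac{1}{a}} + \frac{6}{-22}\right) = - 2 \left(\frac{a}{1} + 6 \left(- \frac{1}{22}\right)\right) = - 2 \left(a 1 - \frac{3}{11}\right) = - 2 \left(a - \frac{3}{11}\right) = - 2 \left(- \frac{3}{11} + a\right) = \frac{6}{11} - 2 a$)
$h{\left(116 \right)} + P{\left(148 \right)} = -55 + \left(\frac{6}{11} - 296\right) = -55 - \frac{3250}{11} = - \frac{3855}{11}$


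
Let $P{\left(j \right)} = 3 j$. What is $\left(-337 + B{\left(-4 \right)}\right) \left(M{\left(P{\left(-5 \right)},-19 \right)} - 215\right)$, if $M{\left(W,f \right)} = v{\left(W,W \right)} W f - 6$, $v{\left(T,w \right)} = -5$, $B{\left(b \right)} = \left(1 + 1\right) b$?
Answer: $567870$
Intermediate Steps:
$B{\left(b \right)} = 2 b$
$M{\left(W,f \right)} = -6 - 5 W f$ ($M{\left(W,f \right)} = - 5 W f - 6 = -6 - 5 W f$)
$\left(-337 + B{\left(-4 \right)}\right) \left(M{\left(P{\left(-5 \right)},-19 \right)} - 215\right) = \left(-337 + 2 \left(-4\right)\right) \left(\left(-6 - 5 \cdot 3 \left(-5\right) \left(-19\right)\right) - 215\right) = \left(-337 - 8\right) \left(\left(-6 - \left(-75\right) \left(-19\right)\right) - 215\right) = - 345 \left(\left(-6 - 1425\right) - 215\right) = - 345 \left(-1431 - 215\right) = \left(-345\right) \left(-1646\right) = 567870$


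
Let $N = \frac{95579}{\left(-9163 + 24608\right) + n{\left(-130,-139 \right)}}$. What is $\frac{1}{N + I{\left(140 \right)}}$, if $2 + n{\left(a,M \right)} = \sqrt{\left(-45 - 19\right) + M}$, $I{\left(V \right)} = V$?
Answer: $\frac{34864129777}{5096757223601} + \frac{95579 i \sqrt{203}}{5096757223601} \approx 0.0068405 + 2.6719 \cdot 10^{-7} i$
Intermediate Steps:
$n{\left(a,M \right)} = -2 + \sqrt{-64 + M}$ ($n{\left(a,M \right)} = -2 + \sqrt{\left(-45 - 19\right) + M} = -2 + \sqrt{-64 + M}$)
$N = \frac{95579}{15443 + i \sqrt{203}}$ ($N = \frac{95579}{\left(-9163 + 24608\right) - \left(2 - \sqrt{-64 - 139}\right)} = \frac{95579}{15445 - \left(2 - \sqrt{-203}\right)} = \frac{95579}{15445 - \left(2 - i \sqrt{203}\right)} = \frac{95579}{15443 + i \sqrt{203}} \approx 6.1891 - 0.0057101 i$)
$\frac{1}{N + I{\left(140 \right)}} = \frac{1}{\left(\frac{1476026497}{238486452} - \frac{95579 i \sqrt{203}}{238486452}\right) + 140} = \frac{1}{\frac{34864129777}{238486452} - \frac{95579 i \sqrt{203}}{238486452}}$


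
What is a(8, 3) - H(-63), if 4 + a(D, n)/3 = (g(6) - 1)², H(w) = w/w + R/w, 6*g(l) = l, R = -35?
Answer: -122/9 ≈ -13.556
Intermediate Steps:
g(l) = l/6
H(w) = 1 - 35/w (H(w) = w/w - 35/w = 1 - 35/w)
a(D, n) = -12 (a(D, n) = -12 + 3*((⅙)*6 - 1)² = -12 + 3*(1 - 1)² = -12 + 3*0² = -12 + 3*0 = -12 + 0 = -12)
a(8, 3) - H(-63) = -12 - (-35 - 63)/(-63) = -12 - (-1)*(-98)/63 = -12 - 1*14/9 = -12 - 14/9 = -122/9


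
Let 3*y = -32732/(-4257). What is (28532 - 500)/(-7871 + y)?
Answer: -357996672/100487809 ≈ -3.5626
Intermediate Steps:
y = 32732/12771 (y = (-32732/(-4257))/3 = (-32732*(-1/4257))/3 = (⅓)*(32732/4257) = 32732/12771 ≈ 2.5630)
(28532 - 500)/(-7871 + y) = (28532 - 500)/(-7871 + 32732/12771) = 28032/(-100487809/12771) = 28032*(-12771/100487809) = -357996672/100487809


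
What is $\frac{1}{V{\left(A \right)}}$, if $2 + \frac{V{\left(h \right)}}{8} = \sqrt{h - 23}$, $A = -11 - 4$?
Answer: $- \frac{1}{168} - \frac{i \sqrt{38}}{336} \approx -0.0059524 - 0.018346 i$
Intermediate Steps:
$A = -15$
$V{\left(h \right)} = -16 + 8 \sqrt{-23 + h}$ ($V{\left(h \right)} = -16 + 8 \sqrt{h - 23} = -16 + 8 \sqrt{-23 + h}$)
$\frac{1}{V{\left(A \right)}} = \frac{1}{-16 + 8 \sqrt{-23 - 15}} = \frac{1}{-16 + 8 \sqrt{-38}} = \frac{1}{-16 + 8 i \sqrt{38}}$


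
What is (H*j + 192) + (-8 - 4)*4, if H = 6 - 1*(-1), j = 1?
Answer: 151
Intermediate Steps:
H = 7 (H = 6 + 1 = 7)
(H*j + 192) + (-8 - 4)*4 = (7*1 + 192) + (-8 - 4)*4 = (7 + 192) - 12*4 = 199 - 48 = 151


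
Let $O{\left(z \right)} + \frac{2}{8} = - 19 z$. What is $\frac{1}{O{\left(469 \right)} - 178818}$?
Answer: $- \frac{4}{750917} \approx -5.3268 \cdot 10^{-6}$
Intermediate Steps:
$O{\left(z \right)} = - \frac{1}{4} - 19 z$
$\frac{1}{O{\left(469 \right)} - 178818} = \frac{1}{\left(- \frac{1}{4} - 8911\right) - 178818} = \frac{1}{- \frac{35645}{4} - 178818} = \frac{1}{- \frac{750917}{4}} = - \frac{4}{750917}$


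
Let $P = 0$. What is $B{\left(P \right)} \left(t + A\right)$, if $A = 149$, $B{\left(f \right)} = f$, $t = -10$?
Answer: $0$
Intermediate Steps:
$B{\left(P \right)} \left(t + A\right) = 0 \left(-10 + 149\right) = 0 \cdot 139 = 0$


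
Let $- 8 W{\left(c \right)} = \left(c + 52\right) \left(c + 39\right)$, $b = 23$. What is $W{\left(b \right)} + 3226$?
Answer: $\frac{10579}{4} \approx 2644.8$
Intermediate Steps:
$W{\left(c \right)} = - \frac{\left(39 + c\right) \left(52 + c\right)}{8}$ ($W{\left(c \right)} = - \frac{\left(c + 52\right) \left(c + 39\right)}{8} = - \frac{\left(52 + c\right) \left(39 + c\right)}{8} = - \frac{\left(39 + c\right) \left(52 + c\right)}{8}$)
$W{\left(b \right)} + 3226 = \left(- \frac{507}{2} - \frac{2093}{8} - \frac{23^{2}}{8}\right) + 3226 = \left(- \frac{507}{2} - \frac{2093}{8} - \frac{529}{8}\right) + 3226 = - \frac{2325}{4} + 3226 = \frac{10579}{4}$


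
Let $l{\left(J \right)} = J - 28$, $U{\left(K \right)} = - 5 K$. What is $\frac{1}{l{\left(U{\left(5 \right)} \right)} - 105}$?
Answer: $- \frac{1}{158} \approx -0.0063291$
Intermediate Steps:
$l{\left(J \right)} = -28 + J$
$\frac{1}{l{\left(U{\left(5 \right)} \right)} - 105} = \frac{1}{\left(-28 - 25\right) - 105} = \frac{1}{-53 - 105} = \frac{1}{-158} = - \frac{1}{158}$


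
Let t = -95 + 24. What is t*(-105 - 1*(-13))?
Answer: 6532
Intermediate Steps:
t = -71
t*(-105 - 1*(-13)) = -71*(-105 - 1*(-13)) = -71*(-105 + 13) = -71*(-92) = 6532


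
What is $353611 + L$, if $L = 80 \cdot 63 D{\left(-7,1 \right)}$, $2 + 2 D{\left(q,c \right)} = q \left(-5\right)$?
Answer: $436771$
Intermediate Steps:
$D{\left(q,c \right)} = -1 - \frac{5 q}{2}$ ($D{\left(q,c \right)} = -1 + \frac{q \left(-5\right)}{2} = -1 + \frac{\left(-5\right) q}{2} = -1 - \frac{5 q}{2}$)
$L = 83160$ ($L = 80 \cdot 63 \left(-1 - - \frac{35}{2}\right) = 5040 \left(-1 + \frac{35}{2}\right) = 5040 \cdot \frac{33}{2} = 83160$)
$353611 + L = 353611 + 83160 = 436771$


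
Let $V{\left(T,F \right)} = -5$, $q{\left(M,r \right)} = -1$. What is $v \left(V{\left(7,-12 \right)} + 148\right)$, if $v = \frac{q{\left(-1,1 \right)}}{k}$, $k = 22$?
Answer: $- \frac{13}{2} \approx -6.5$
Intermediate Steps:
$v = - \frac{1}{22}$ ($v = \frac{1}{22} \left(-1\right) = - \frac{1}{22} \approx -0.045455$)
$v \left(V{\left(7,-12 \right)} + 148\right) = - \frac{-5 + 148}{22} = \left(- \frac{1}{22}\right) 143 = - \frac{13}{2}$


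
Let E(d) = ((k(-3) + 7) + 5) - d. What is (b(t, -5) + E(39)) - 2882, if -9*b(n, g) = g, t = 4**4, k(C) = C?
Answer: -26203/9 ≈ -2911.4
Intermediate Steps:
t = 256
b(n, g) = -g/9
E(d) = 9 - d (E(d) = ((-3 + 7) + 5) - d = (4 + 5) - d = 9 - d)
(b(t, -5) + E(39)) - 2882 = (-1/9*(-5) + (9 - 1*39)) - 2882 = (5/9 + (9 - 39)) - 2882 = (5/9 - 30) - 2882 = -265/9 - 2882 = -26203/9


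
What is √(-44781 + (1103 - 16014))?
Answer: 2*I*√14923 ≈ 244.32*I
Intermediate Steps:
√(-44781 + (1103 - 16014)) = √(-44781 - 14911) = √(-59692) = 2*I*√14923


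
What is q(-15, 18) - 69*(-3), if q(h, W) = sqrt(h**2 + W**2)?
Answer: 207 + 3*sqrt(61) ≈ 230.43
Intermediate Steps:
q(h, W) = sqrt(W**2 + h**2)
q(-15, 18) - 69*(-3) = sqrt(18**2 + (-15)**2) - 69*(-3) = sqrt(324 + 225) - 1*(-207) = sqrt(549) + 207 = 3*sqrt(61) + 207 = 207 + 3*sqrt(61)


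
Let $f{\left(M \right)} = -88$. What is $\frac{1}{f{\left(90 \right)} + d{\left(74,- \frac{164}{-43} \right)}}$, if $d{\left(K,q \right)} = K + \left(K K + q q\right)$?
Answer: $\frac{1849}{10126134} \approx 0.0001826$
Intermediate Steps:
$d{\left(K,q \right)} = K + K^{2} + q^{2}$ ($d{\left(K,q \right)} = K + \left(K^{2} + q^{2}\right) = K + K^{2} + q^{2}$)
$\frac{1}{f{\left(90 \right)} + d{\left(74,- \frac{164}{-43} \right)}} = \frac{1}{-88 + \left(74 + 74^{2} + \left(- \frac{164}{-43}\right)^{2}\right)} = \frac{1}{-88 + \left(74 + 5476 + \left(\left(-164\right) \left(- \frac{1}{43}\right)\right)^{2}\right)} = \frac{1}{-88 + \left(74 + 5476 + \left(\frac{164}{43}\right)^{2}\right)} = \frac{1}{-88 + \left(74 + 5476 + \frac{26896}{1849}\right)} = \frac{1}{-88 + \frac{10288846}{1849}} = \frac{1}{\frac{10126134}{1849}} = \frac{1849}{10126134}$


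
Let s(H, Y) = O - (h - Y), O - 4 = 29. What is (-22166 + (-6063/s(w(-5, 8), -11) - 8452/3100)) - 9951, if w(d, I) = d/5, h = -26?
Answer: -399850883/12400 ≈ -32246.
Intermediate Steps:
O = 33 (O = 4 + 29 = 33)
w(d, I) = d/5 (w(d, I) = d*(⅕) = d/5)
s(H, Y) = 59 + Y (s(H, Y) = 33 - (-26 - Y) = 33 + (26 + Y) = 59 + Y)
(-22166 + (-6063/s(w(-5, 8), -11) - 8452/3100)) - 9951 = (-22166 + (-6063/(59 - 11) - 8452/3100)) - 9951 = (-22166 + (-6063/48 - 8452*1/3100)) - 9951 = (-22166 + (-6063*1/48 - 2113/775)) - 9951 = (-22166 + (-2021/16 - 2113/775)) - 9951 = (-22166 - 1600083/12400) - 9951 = -276458483/12400 - 9951 = -399850883/12400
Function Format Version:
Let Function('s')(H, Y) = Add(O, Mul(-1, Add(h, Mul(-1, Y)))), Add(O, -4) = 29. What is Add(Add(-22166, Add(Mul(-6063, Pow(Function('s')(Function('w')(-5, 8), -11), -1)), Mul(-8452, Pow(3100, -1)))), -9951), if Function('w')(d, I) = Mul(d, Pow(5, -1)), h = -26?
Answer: Rational(-399850883, 12400) ≈ -32246.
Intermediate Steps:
O = 33 (O = Add(4, 29) = 33)
Function('w')(d, I) = Mul(Rational(1, 5), d) (Function('w')(d, I) = Mul(d, Rational(1, 5)) = Mul(Rational(1, 5), d))
Function('s')(H, Y) = Add(59, Y) (Function('s')(H, Y) = Add(33, Mul(-1, Add(-26, Mul(-1, Y)))) = Add(33, Add(26, Y)) = Add(59, Y))
Add(Add(-22166, Add(Mul(-6063, Pow(Function('s')(Function('w')(-5, 8), -11), -1)), Mul(-8452, Pow(3100, -1)))), -9951) = Add(Add(-22166, Add(Mul(-6063, Pow(Add(59, -11), -1)), Mul(-8452, Pow(3100, -1)))), -9951) = Add(Add(-22166, Add(Mul(-6063, Pow(48, -1)), Mul(-8452, Rational(1, 3100)))), -9951) = Add(Add(-22166, Add(Mul(-6063, Rational(1, 48)), Rational(-2113, 775))), -9951) = Add(Add(-22166, Add(Rational(-2021, 16), Rational(-2113, 775))), -9951) = Add(Add(-22166, Rational(-1600083, 12400)), -9951) = Add(Rational(-276458483, 12400), -9951) = Rational(-399850883, 12400)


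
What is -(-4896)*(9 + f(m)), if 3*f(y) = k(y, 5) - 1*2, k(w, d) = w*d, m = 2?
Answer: 57120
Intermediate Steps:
k(w, d) = d*w
f(y) = -⅔ + 5*y/3 (f(y) = (5*y - 1*2)/3 = (5*y - 2)/3 = (-2 + 5*y)/3 = -⅔ + 5*y/3)
-(-4896)*(9 + f(m)) = -(-4896)*(9 + (-⅔ + (5/3)*2)) = -(-4896)*(9 + (-⅔ + 10/3)) = -(-4896)*(9 + 8/3) = -(-4896)*35/3 = -544*(-105) = 57120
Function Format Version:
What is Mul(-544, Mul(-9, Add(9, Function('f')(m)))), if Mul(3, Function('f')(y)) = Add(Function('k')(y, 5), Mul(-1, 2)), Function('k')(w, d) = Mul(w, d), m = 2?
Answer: 57120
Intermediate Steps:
Function('k')(w, d) = Mul(d, w)
Function('f')(y) = Add(Rational(-2, 3), Mul(Rational(5, 3), y)) (Function('f')(y) = Mul(Rational(1, 3), Add(Mul(5, y), Mul(-1, 2))) = Mul(Rational(1, 3), Add(Mul(5, y), -2)) = Mul(Rational(1, 3), Add(-2, Mul(5, y))) = Add(Rational(-2, 3), Mul(Rational(5, 3), y)))
Mul(-544, Mul(-9, Add(9, Function('f')(m)))) = Mul(-544, Mul(-9, Add(9, Add(Rational(-2, 3), Mul(Rational(5, 3), 2))))) = Mul(-544, Mul(-9, Add(9, Add(Rational(-2, 3), Rational(10, 3))))) = Mul(-544, Mul(-9, Add(9, Rational(8, 3)))) = Mul(-544, Mul(-9, Rational(35, 3))) = Mul(-544, -105) = 57120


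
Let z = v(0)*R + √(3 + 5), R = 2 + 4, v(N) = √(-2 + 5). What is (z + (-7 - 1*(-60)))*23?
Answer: 1219 + 46*√2 + 138*√3 ≈ 1523.1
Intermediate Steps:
v(N) = √3
R = 6
z = 2*√2 + 6*√3 (z = √3*6 + √(3 + 5) = 6*√3 + √8 = 6*√3 + 2*√2 = 2*√2 + 6*√3 ≈ 13.221)
(z + (-7 - 1*(-60)))*23 = ((2*√2 + 6*√3) + (-7 - 1*(-60)))*23 = ((2*√2 + 6*√3) + (-7 + 60))*23 = ((2*√2 + 6*√3) + 53)*23 = (53 + 2*√2 + 6*√3)*23 = 1219 + 46*√2 + 138*√3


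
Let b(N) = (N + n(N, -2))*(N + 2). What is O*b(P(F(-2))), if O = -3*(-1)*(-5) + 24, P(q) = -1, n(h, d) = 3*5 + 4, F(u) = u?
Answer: 162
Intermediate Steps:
n(h, d) = 19 (n(h, d) = 15 + 4 = 19)
b(N) = (2 + N)*(19 + N) (b(N) = (N + 19)*(N + 2) = (19 + N)*(2 + N) = (2 + N)*(19 + N))
O = 9 (O = 3*(-5) + 24 = -15 + 24 = 9)
O*b(P(F(-2))) = 9*(38 + (-1)² + 21*(-1)) = 9*(38 + 1 - 21) = 9*18 = 162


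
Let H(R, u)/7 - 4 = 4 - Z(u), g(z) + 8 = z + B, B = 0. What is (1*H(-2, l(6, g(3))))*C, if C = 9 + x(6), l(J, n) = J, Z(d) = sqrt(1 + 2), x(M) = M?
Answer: 840 - 105*sqrt(3) ≈ 658.13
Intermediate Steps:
Z(d) = sqrt(3)
g(z) = -8 + z (g(z) = -8 + (z + 0) = -8 + z)
H(R, u) = 56 - 7*sqrt(3) (H(R, u) = 28 + 7*(4 - sqrt(3)) = 28 + (28 - 7*sqrt(3)) = 56 - 7*sqrt(3))
C = 15 (C = 9 + 6 = 15)
(1*H(-2, l(6, g(3))))*C = (1*(56 - 7*sqrt(3)))*15 = (56 - 7*sqrt(3))*15 = 840 - 105*sqrt(3)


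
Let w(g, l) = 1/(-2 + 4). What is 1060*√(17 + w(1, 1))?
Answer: 530*√70 ≈ 4434.3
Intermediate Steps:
w(g, l) = ½ (w(g, l) = 1/2 = ½)
1060*√(17 + w(1, 1)) = 1060*√(17 + ½) = 1060*√(35/2) = 1060*(√70/2) = 530*√70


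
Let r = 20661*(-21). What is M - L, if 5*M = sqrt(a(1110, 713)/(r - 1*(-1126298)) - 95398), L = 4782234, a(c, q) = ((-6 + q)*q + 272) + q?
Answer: -4782234 + 3*I*sqrt(41999441317170)/314735 ≈ -4.7822e+6 + 61.773*I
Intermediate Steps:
r = -433881
a(c, q) = 272 + q + q*(-6 + q) (a(c, q) = (q*(-6 + q) + 272) + q = (272 + q*(-6 + q)) + q = 272 + q + q*(-6 + q))
M = 3*I*sqrt(41999441317170)/314735 (M = sqrt((272 + 713**2 - 5*713)/(-433881 - 1*(-1126298)) - 95398)/5 = sqrt((272 + 508369 - 3565)/(-433881 + 1126298) - 95398)/5 = sqrt(505076/692417 - 95398)/5 = sqrt(505076*(1/692417) - 95398)/5 = sqrt(45916/62947 - 95398)/5 = sqrt(-6004971990/62947)/5 = (3*I*sqrt(41999441317170)/62947)/5 = 3*I*sqrt(41999441317170)/314735 ≈ 61.773*I)
M - L = 3*I*sqrt(41999441317170)/314735 - 1*4782234 = 3*I*sqrt(41999441317170)/314735 - 4782234 = -4782234 + 3*I*sqrt(41999441317170)/314735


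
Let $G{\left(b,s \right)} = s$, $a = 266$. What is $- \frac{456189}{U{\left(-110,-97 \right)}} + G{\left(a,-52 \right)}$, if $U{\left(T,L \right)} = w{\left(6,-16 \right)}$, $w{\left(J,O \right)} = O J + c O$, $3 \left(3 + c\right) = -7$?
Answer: $\frac{1366903}{32} \approx 42716.0$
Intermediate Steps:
$c = - \frac{16}{3}$ ($c = -3 + \frac{1}{3} \left(-7\right) = -3 - \frac{7}{3} = - \frac{16}{3} \approx -5.3333$)
$w{\left(J,O \right)} = - \frac{16 O}{3} + J O$ ($w{\left(J,O \right)} = O J - \frac{16 O}{3} = J O - \frac{16 O}{3} = - \frac{16 O}{3} + J O$)
$U{\left(T,L \right)} = - \frac{32}{3}$ ($U{\left(T,L \right)} = \frac{1}{3} \left(-16\right) \left(-16 + 3 \cdot 6\right) = \frac{1}{3} \left(-16\right) \left(-16 + 18\right) = \frac{1}{3} \left(-16\right) 2 = - \frac{32}{3}$)
$- \frac{456189}{U{\left(-110,-97 \right)}} + G{\left(a,-52 \right)} = - \frac{456189}{- \frac{32}{3}} - 52 = \left(-456189\right) \left(- \frac{3}{32}\right) - 52 = \frac{1368567}{32} - 52 = \frac{1366903}{32}$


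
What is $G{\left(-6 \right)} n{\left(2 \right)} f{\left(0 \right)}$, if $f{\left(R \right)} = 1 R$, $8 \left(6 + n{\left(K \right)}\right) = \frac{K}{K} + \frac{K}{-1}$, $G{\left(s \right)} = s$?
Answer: $0$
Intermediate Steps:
$n{\left(K \right)} = - \frac{47}{8} - \frac{K}{8}$ ($n{\left(K \right)} = -6 + \frac{\frac{K}{K} + \frac{K}{-1}}{8} = -6 + \frac{1 + K \left(-1\right)}{8} = -6 + \frac{1 - K}{8} = -6 - \left(- \frac{1}{8} + \frac{K}{8}\right) = - \frac{47}{8} - \frac{K}{8}$)
$f{\left(R \right)} = R$
$G{\left(-6 \right)} n{\left(2 \right)} f{\left(0 \right)} = - 6 \left(- \frac{47}{8} - \frac{1}{4}\right) 0 = \left(-6\right) \left(- \frac{49}{8}\right) 0 = \frac{147}{4} \cdot 0 = 0$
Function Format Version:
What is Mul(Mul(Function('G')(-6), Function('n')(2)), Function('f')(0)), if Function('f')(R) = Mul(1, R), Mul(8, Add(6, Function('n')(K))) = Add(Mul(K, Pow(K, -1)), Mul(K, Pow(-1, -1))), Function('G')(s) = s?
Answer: 0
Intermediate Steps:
Function('n')(K) = Add(Rational(-47, 8), Mul(Rational(-1, 8), K)) (Function('n')(K) = Add(-6, Mul(Rational(1, 8), Add(Mul(K, Pow(K, -1)), Mul(K, Pow(-1, -1))))) = Add(-6, Mul(Rational(1, 8), Add(1, Mul(K, -1)))) = Add(-6, Mul(Rational(1, 8), Add(1, Mul(-1, K)))) = Add(-6, Add(Rational(1, 8), Mul(Rational(-1, 8), K))) = Add(Rational(-47, 8), Mul(Rational(-1, 8), K)))
Function('f')(R) = R
Mul(Mul(Function('G')(-6), Function('n')(2)), Function('f')(0)) = Mul(Mul(-6, Add(Rational(-47, 8), Mul(Rational(-1, 8), 2))), 0) = Mul(Mul(-6, Add(Rational(-47, 8), Rational(-1, 4))), 0) = Mul(Mul(-6, Rational(-49, 8)), 0) = Mul(Rational(147, 4), 0) = 0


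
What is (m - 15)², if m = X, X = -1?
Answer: 256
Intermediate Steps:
m = -1
(m - 15)² = (-1 - 15)² = (-16)² = 256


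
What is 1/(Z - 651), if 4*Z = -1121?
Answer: -4/3725 ≈ -0.0010738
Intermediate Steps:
Z = -1121/4 (Z = (¼)*(-1121) = -1121/4 ≈ -280.25)
1/(Z - 651) = 1/(-1121/4 - 651) = 1/(-3725/4) = -4/3725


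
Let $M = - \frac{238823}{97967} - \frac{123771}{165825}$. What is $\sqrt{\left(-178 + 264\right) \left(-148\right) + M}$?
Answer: $\frac{2 i \sqrt{3733240097860917893007}}{1083025185} \approx 112.83 i$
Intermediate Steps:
$M = - \frac{17242765844}{5415125925}$ ($M = \left(-238823\right) \frac{1}{97967} - \frac{41257}{55275} = - \frac{238823}{97967} - \frac{41257}{55275} = - \frac{17242765844}{5415125925} \approx -3.1842$)
$\sqrt{\left(-178 + 264\right) \left(-148\right) + M} = \sqrt{\left(-178 + 264\right) \left(-148\right) - \frac{17242765844}{5415125925}} = \sqrt{86 \left(-148\right) - \frac{17242765844}{5415125925}} = \sqrt{-12728 - \frac{17242765844}{5415125925}} = \sqrt{- \frac{68940965539244}{5415125925}} = \frac{2 i \sqrt{3733240097860917893007}}{1083025185}$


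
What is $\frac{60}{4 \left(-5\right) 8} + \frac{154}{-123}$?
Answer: $- \frac{1601}{984} \approx -1.627$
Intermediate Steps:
$\frac{60}{4 \left(-5\right) 8} + \frac{154}{-123} = \frac{60}{\left(-20\right) 8} + 154 \left(- \frac{1}{123}\right) = \frac{60}{-160} - \frac{154}{123} = 60 \left(- \frac{1}{160}\right) - \frac{154}{123} = - \frac{3}{8} - \frac{154}{123} = - \frac{1601}{984}$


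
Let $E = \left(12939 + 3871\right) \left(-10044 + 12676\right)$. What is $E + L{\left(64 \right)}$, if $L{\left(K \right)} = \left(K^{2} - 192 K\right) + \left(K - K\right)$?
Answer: $44235728$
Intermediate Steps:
$L{\left(K \right)} = K^{2} - 192 K$ ($L{\left(K \right)} = \left(K^{2} - 192 K\right) + 0 = K^{2} - 192 K$)
$E = 44243920$ ($E = 16810 \cdot 2632 = 44243920$)
$E + L{\left(64 \right)} = 44243920 + 64 \left(-192 + 64\right) = 44243920 + 64 \left(-128\right) = 44243920 - 8192 = 44235728$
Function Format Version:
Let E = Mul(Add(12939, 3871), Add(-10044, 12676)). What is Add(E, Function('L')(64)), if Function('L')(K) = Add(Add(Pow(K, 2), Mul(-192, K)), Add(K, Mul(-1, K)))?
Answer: 44235728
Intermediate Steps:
Function('L')(K) = Add(Pow(K, 2), Mul(-192, K)) (Function('L')(K) = Add(Add(Pow(K, 2), Mul(-192, K)), 0) = Add(Pow(K, 2), Mul(-192, K)))
E = 44243920 (E = Mul(16810, 2632) = 44243920)
Add(E, Function('L')(64)) = Add(44243920, Mul(64, Add(-192, 64))) = Add(44243920, Mul(64, -128)) = Add(44243920, -8192) = 44235728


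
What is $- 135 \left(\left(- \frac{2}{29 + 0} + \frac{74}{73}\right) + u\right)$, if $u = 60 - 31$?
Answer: $- \frac{8558055}{2117} \approx -4042.5$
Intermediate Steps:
$u = 29$
$- 135 \left(\left(- \frac{2}{29 + 0} + \frac{74}{73}\right) + u\right) = - 135 \left(\left(- \frac{2}{29 + 0} + \frac{74}{73}\right) + 29\right) = - 135 \left(\left(- \frac{2}{29} + 74 \cdot \frac{1}{73}\right) + 29\right) = - 135 \left(\left(\left(-2\right) \frac{1}{29} + \frac{74}{73}\right) + 29\right) = - 135 \left(\left(- \frac{2}{29} + \frac{74}{73}\right) + 29\right) = - 135 \left(\frac{2000}{2117} + 29\right) = \left(-135\right) \frac{63393}{2117} = - \frac{8558055}{2117}$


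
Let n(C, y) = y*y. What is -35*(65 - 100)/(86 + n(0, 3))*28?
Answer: 6860/19 ≈ 361.05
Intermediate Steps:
n(C, y) = y²
-35*(65 - 100)/(86 + n(0, 3))*28 = -35*(65 - 100)/(86 + 3²)*28 = -(-1225)/(86 + 9)*28 = -(-1225)/95*28 = -35*(-7/19)*28 = (245/19)*28 = 6860/19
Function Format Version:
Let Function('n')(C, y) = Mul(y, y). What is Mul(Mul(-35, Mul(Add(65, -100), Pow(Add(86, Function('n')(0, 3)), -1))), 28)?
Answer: Rational(6860, 19) ≈ 361.05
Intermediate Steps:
Function('n')(C, y) = Pow(y, 2)
Mul(Mul(-35, Mul(Add(65, -100), Pow(Add(86, Function('n')(0, 3)), -1))), 28) = Mul(Mul(-35, Mul(Add(65, -100), Pow(Add(86, Pow(3, 2)), -1))), 28) = Mul(Mul(-35, Mul(-35, Pow(Add(86, 9), -1))), 28) = Mul(Mul(-35, Mul(-35, Pow(95, -1))), 28) = Mul(Mul(-35, Mul(-35, Rational(1, 95))), 28) = Mul(Mul(-35, Rational(-7, 19)), 28) = Mul(Rational(245, 19), 28) = Rational(6860, 19)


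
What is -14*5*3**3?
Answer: -1890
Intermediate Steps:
-14*5*3**3 = -70*27 = -1890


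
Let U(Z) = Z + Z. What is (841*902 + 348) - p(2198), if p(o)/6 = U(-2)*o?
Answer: 811682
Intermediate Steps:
U(Z) = 2*Z
p(o) = -24*o (p(o) = 6*((2*(-2))*o) = 6*(-4*o) = -24*o)
(841*902 + 348) - p(2198) = (841*902 + 348) - (-24)*2198 = (758582 + 348) - 1*(-52752) = 758930 + 52752 = 811682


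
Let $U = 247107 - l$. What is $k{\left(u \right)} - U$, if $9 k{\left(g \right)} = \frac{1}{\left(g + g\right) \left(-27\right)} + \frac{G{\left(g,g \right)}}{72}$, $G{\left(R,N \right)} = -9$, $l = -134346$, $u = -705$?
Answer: $- \frac{522788984591}{1370520} \approx -3.8145 \cdot 10^{5}$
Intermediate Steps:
$U = 381453$ ($U = 247107 - -134346 = 247107 + 134346 = 381453$)
$k{\left(g \right)} = - \frac{1}{72} - \frac{1}{486 g}$ ($k{\left(g \right)} = \frac{\frac{1}{\left(g + g\right) \left(-27\right)} - \frac{9}{72}}{9} = \frac{\frac{1}{2 g} \left(- \frac{1}{27}\right) - \frac{1}{8}}{9} = \frac{- \frac{1}{54 g} - \frac{1}{8}}{9} = \frac{- \frac{1}{8} - \frac{1}{54 g}}{9} = - \frac{1}{72} - \frac{1}{486 g}$)
$k{\left(u \right)} - U = \frac{-4 - -19035}{1944 \left(-705\right)} - 381453 = \frac{1}{1944} \left(- \frac{1}{705}\right) \left(-4 + 19035\right) - 381453 = \frac{1}{1944} \left(- \frac{1}{705}\right) 19031 - 381453 = - \frac{19031}{1370520} - 381453 = - \frac{522788984591}{1370520}$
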